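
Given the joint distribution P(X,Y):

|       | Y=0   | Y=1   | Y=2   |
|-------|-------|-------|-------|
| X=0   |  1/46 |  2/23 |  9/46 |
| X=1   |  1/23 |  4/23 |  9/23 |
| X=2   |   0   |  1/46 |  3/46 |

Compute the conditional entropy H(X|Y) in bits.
1.2549 bits

H(X|Y) = H(X,Y) - H(Y)

H(X,Y) = -Σ_{x,y} P(x,y) log₂ P(x,y). Per-cell terms -P(x,y)·log₂P(x,y):
  X=0: 0.12008, 0.30640, 0.46049
  X=1: 0.19668, 0.43888, 0.52968
  X=2: 0.00000, 0.12008, 0.25687
  (cells with P = 0 contribute 0)
Sum of the 9 terms: H(X,Y) = 2.4292 bits

Marginal of Y (column sums):
  P(Y=0) = 1/46 + 1/23 + 0 = 3/46
  P(Y=1) = 2/23 + 4/23 + 1/46 = 13/46
  P(Y=2) = 9/46 + 9/23 + 3/46 = 15/23
H(Y) = -[(3/46)·log₂(3/46) + (13/46)·log₂(13/46) + (15/23)·log₂(15/23)]
  = 0.25687 + 0.51523 + 0.40218 = 1.1743 bits

H(X|Y) = H(X,Y) - H(Y) = 2.4292 - 1.1743 = 1.2549 bits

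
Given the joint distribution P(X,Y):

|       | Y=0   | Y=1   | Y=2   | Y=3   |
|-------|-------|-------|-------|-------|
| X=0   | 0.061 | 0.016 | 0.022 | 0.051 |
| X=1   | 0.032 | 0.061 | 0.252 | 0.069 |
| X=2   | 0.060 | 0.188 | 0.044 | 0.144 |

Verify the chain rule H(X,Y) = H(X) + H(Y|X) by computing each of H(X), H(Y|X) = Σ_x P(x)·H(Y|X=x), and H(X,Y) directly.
H(X) = 1.4594 bits, H(Y|X) = 1.6923 bits, H(X,Y) = 3.1517 bits

Marginal of X (row sums):
  P(X=0) = 0.061 + 0.016 + 0.022 + 0.051 = 0.150
  P(X=1) = 0.032 + 0.061 + 0.252 + 0.069 = 0.414
  P(X=2) = 0.060 + 0.188 + 0.044 + 0.144 = 0.436
H(X) = -[0.150·log₂(0.150) + 0.414·log₂(0.414) + 0.436·log₂(0.436)]
  = 0.41054 + 0.52673 + 0.52215 = 1.4594 bits

H(Y|X) = Σ_x P(x)·H(Y|X=x):
  X=0: P(X=0) = 0.150, P(Y|X=0) = (61/150, 8/75, 11/75, 17/50) → H(Y|X=0) = 1.80764
  X=1: P(X=1) = 0.414, P(Y|X=1) = (16/207, 61/414, 14/23, 1/6) → H(Y|X=1) = 1.55934
  X=2: P(X=2) = 0.436, P(Y|X=2) = (15/109, 47/109, 11/109, 36/109) → H(Y|X=2) = 1.77883
H(Y|X) = 0.150·1.80764 + 0.414·1.55934 + 0.436·1.77883 = 1.6923 bits

H(X,Y) = -Σ_{x,y} P(x,y) log₂ P(x,y). Per-cell terms -P(x,y)·log₂P(x,y):
  X=0: 0.24614, 0.09545, 0.12114, 0.21896
  X=1: 0.15891, 0.24614, 0.50110, 0.26615
  X=2: 0.24353, 0.45330, 0.19828, 0.40260
Sum of the 12 terms: H(X,Y) = 3.1517 bits

Chain rule check:
  H(X) + H(Y|X) = 1.4594 + 1.6923 = 3.1517 bits
  H(X,Y) = 3.1517 bits
✓ Chain rule verified.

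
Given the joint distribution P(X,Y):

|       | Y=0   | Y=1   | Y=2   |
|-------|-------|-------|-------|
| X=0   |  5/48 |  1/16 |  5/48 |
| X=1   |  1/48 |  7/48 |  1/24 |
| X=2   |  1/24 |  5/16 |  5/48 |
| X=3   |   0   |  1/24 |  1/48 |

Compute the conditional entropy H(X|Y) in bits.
1.5969 bits

H(X|Y) = H(X,Y) - H(Y)

H(X,Y) = -Σ_{x,y} P(x,y) log₂ P(x,y). Per-cell terms -P(x,y)·log₂P(x,y):
  X=0: 0.3399, 0.2500, 0.3399
  X=1: 0.1164, 0.4051, 0.1910
  X=2: 0.1910, 0.5244, 0.3399
  X=3: 0.0000, 0.1910, 0.1164
  (cells with P = 0 contribute 0)
Sum of the 12 terms: H(X,Y) = 3.0050 bits

Marginal of Y (column sums):
  P(Y=0) = 5/48 + 1/48 + 1/24 + 0 = 1/6
  P(Y=1) = 1/16 + 7/48 + 5/16 + 1/24 = 9/16
  P(Y=2) = 5/48 + 1/24 + 5/48 + 1/48 = 13/48
H(Y) = -[(1/6)·log₂(1/6) + (9/16)·log₂(9/16) + (13/48)·log₂(13/48)]
  = 0.4308 + 0.4669 + 0.5104 = 1.4081 bits

H(X|Y) = H(X,Y) - H(Y) = 3.0050 - 1.4081 = 1.5969 bits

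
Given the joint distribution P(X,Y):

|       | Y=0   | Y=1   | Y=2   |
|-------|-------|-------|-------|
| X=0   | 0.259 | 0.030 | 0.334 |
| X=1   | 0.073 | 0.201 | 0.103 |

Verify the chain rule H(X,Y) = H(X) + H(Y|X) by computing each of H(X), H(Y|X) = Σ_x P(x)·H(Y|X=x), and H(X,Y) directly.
H(X) = 0.9559 bits, H(Y|X) = 1.3077 bits, H(X,Y) = 2.2636 bits

Marginal of X (row sums):
  P(X=0) = 0.259 + 0.030 + 0.334 = 0.623
  P(X=1) = 0.073 + 0.201 + 0.103 = 0.377
H(X) = -[0.623·log₂(0.623) + 0.377·log₂(0.377)]
  = 0.42532 + 0.53058 = 0.9559 bits

H(Y|X) = Σ_x P(x)·H(Y|X=x):
  X=0: P(X=0) = 0.623, P(Y|X=0) = (37/89, 30/623, 334/623) → H(Y|X=0) = 1.21934
  X=1: P(X=1) = 0.377, P(Y|X=1) = (73/377, 201/377, 103/377) → H(Y|X=1) = 1.45384
H(Y|X) = 0.623·1.21934 + 0.377·1.45384 = 1.3077 bits

H(X,Y) = -Σ_{x,y} P(x,y) log₂ P(x,y). Per-cell terms -P(x,y)·log₂P(x,y):
  X=0: 0.50478, 0.15177, 0.52841
  X=1: 0.27565, 0.46526, 0.33777
Sum of the 6 terms: H(X,Y) = 2.2636 bits

Chain rule check:
  H(X) + H(Y|X) = 0.9559 + 1.3077 = 2.2636 bits
  H(X,Y) = 2.2636 bits
✓ Chain rule verified.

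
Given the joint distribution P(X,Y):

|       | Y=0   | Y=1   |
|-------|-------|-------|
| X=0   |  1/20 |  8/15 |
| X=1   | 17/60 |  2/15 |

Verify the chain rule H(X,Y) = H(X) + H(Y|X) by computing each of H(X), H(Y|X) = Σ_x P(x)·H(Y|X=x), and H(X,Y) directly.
H(X) = 0.9799 bits, H(Y|X) = 0.6230 bits, H(X,Y) = 1.6029 bits

Marginal of X (row sums):
  P(X=0) = 1/20 + 8/15 = 7/12
  P(X=1) = 17/60 + 2/15 = 5/12
H(X) = -[(7/12)·log₂(7/12) + (5/12)·log₂(5/12)]
  = 0.4536 + 0.5263 = 0.9799 bits

H(Y|X) = Σ_x P(x)·H(Y|X=x):
  X=0: P(X=0) = 7/12, P(Y|X=0) = (3/35, 32/35) → H(Y|X=0) = 0.4220
  X=1: P(X=1) = 5/12, P(Y|X=1) = (17/25, 8/25) → H(Y|X=1) = 0.9044
H(Y|X) = (7/12)·0.4220 + (5/12)·0.9044 = 0.6230 bits

H(X,Y) = -Σ_{x,y} P(x,y) log₂ P(x,y). Per-cell terms -P(x,y)·log₂P(x,y):
  X=0: 0.2161, 0.4837
  X=1: 0.5155, 0.3876
Sum of the 4 terms: H(X,Y) = 1.6029 bits

Chain rule check:
  H(X) + H(Y|X) = 0.9799 + 0.6230 = 1.6029 bits
  H(X,Y) = 1.6029 bits
✓ Chain rule verified.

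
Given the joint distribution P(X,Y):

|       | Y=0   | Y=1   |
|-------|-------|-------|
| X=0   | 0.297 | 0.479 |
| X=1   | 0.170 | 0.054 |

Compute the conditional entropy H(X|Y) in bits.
0.6940 bits

H(X|Y) = H(X,Y) - H(Y)

H(X,Y) = -Σ_{x,y} P(x,y) log₂ P(x,y). Per-cell terms -P(x,y)·log₂P(x,y):
  X=0: 0.52018515, 0.50865127
  X=1: 0.43458687, 0.22738843
Sum of the 4 terms: H(X,Y) = 1.6908117 bits

Marginal of Y (column sums):
  P(Y=0) = 0.297 + 0.170 = 0.467
  P(Y=1) = 0.479 + 0.054 = 0.533
H(Y) = -[0.467·log₂(0.467) + 0.533·log₂(0.533)]
  = 0.51300209 + 0.48385344 = 0.9968555 bits

H(X|Y) = H(X,Y) - H(Y) = 1.6908117 - 0.9968555 = 0.6940 bits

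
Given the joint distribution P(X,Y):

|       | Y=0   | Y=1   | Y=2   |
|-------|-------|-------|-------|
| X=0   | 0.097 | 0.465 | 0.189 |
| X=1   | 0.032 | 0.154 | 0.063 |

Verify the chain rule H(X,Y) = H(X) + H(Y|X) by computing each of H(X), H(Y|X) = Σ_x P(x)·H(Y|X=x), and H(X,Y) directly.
H(X) = 0.8097 bits, H(Y|X) = 1.3106 bits, H(X,Y) = 2.1203 bits

Marginal of X (row sums):
  P(X=0) = 0.097 + 0.465 + 0.189 = 0.751
  P(X=1) = 0.032 + 0.154 + 0.063 = 0.249
H(X) = -[0.751·log₂(0.751) + 0.249·log₂(0.249)]
  = 0.31025 + 0.49944 = 0.8097 bits

H(Y|X) = Σ_x P(x)·H(Y|X=x):
  X=0: P(X=0) = 0.751, P(Y|X=0) = (97/751, 465/751, 189/751) → H(Y|X=0) = 1.31051
  X=1: P(X=1) = 0.249, P(Y|X=1) = (32/249, 154/249, 21/83) → H(Y|X=1) = 1.31079
H(Y|X) = 0.751·1.31051 + 0.249·1.31079 = 1.3106 bits

H(X,Y) = -Σ_{x,y} P(x,y) log₂ P(x,y). Per-cell terms -P(x,y)·log₂P(x,y):
  X=0: 0.32649, 0.51368, 0.45427
  X=1: 0.15891, 0.41565, 0.25128
Sum of the 6 terms: H(X,Y) = 2.1203 bits

Chain rule check:
  H(X) + H(Y|X) = 0.8097 + 1.3106 = 2.1203 bits
  H(X,Y) = 2.1203 bits
✓ Chain rule verified.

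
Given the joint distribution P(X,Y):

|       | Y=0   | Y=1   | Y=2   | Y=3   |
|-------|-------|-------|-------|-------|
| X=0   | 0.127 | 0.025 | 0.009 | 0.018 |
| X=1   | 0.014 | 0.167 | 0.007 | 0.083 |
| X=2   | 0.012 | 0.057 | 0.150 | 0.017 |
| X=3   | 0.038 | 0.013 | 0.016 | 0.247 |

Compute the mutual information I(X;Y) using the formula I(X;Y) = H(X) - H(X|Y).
0.6923 bits

I(X;Y) = H(X) - H(X|Y)

Marginal of X (row sums):
  P(X=0) = 0.127 + 0.025 + 0.009 + 0.018 = 0.179
  P(X=1) = 0.014 + 0.167 + 0.007 + 0.083 = 0.271
  P(X=2) = 0.012 + 0.057 + 0.150 + 0.017 = 0.236
  P(X=3) = 0.038 + 0.013 + 0.016 + 0.247 = 0.314
H(X) = -[0.179·log₂(0.179) + 0.271·log₂(0.271) + 0.236·log₂(0.236) + 0.314·log₂(0.314)]
  = 0.4443 + 0.5105 + 0.4916 + 0.5247 = 1.9711 bits

Marginal of Y (column sums):
  P(Y=0) = 0.127 + 0.014 + 0.012 + 0.038 = 0.191
  P(Y=1) = 0.025 + 0.167 + 0.057 + 0.013 = 0.262
  P(Y=2) = 0.009 + 0.007 + 0.150 + 0.016 = 0.182
  P(Y=3) = 0.018 + 0.083 + 0.017 + 0.247 = 0.365
H(X|Y) = Σ_y P(y)·H(X|Y=y):
  Y=0: P(Y=0) = 0.191, P(X|Y=0) = (127/191, 14/191, 12/191, 38/191) → H(X|Y=0) = 1.3821
  Y=1: P(Y=1) = 0.262, P(X|Y=1) = (25/262, 167/262, 57/262, 13/262) → H(X|Y=1) = 1.4313
  Y=2: P(Y=2) = 0.182, P(X|Y=2) = (9/182, 1/26, 75/91, 8/91) → H(X|Y=2) = 0.9336
  Y=3: P(Y=3) = 0.365, P(X|Y=3) = (18/365, 83/365, 17/365, 247/365) → H(X|Y=3) = 1.2873
H(X|Y) = 0.191·1.3821 + 0.262·1.4313 + 0.182·0.9336 + 0.365·1.2873 = 1.2788 bits

I(X;Y) = H(X) - H(X|Y) = 1.9711 - 1.2788 = 0.6923 bits

Cross-check via I(X;Y) = H(X) + H(Y) - H(X,Y): computing H(Y) from the column sums and H(X,Y) from the 16 cells in the same way gives H(Y) = 1.9405 bits and H(X,Y) = 3.2193 bits, so
I(X;Y) = 1.9711 + 1.9405 - 3.2193 = 0.6923 bits ✓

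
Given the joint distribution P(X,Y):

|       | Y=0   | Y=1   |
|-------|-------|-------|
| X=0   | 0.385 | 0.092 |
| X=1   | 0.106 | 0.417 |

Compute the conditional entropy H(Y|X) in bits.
0.7178 bits

H(Y|X) = H(X,Y) - H(X)

H(X,Y) = -Σ_{x,y} P(x,y) log₂ P(x,y). Per-cell terms -P(x,y)·log₂P(x,y):
  X=0: 0.5302, 0.3167
  X=1: 0.3432, 0.5262
Sum of the 4 terms: H(X,Y) = 1.7163 bits

Marginal of X (row sums):
  P(X=0) = 0.385 + 0.092 = 0.477
  P(X=1) = 0.106 + 0.417 = 0.523
H(X) = -[0.477·log₂(0.477) + 0.523·log₂(0.523)]
  = 0.5094 + 0.4891 = 0.9985 bits

H(Y|X) = H(X,Y) - H(X) = 1.7163 - 0.9985 = 0.7178 bits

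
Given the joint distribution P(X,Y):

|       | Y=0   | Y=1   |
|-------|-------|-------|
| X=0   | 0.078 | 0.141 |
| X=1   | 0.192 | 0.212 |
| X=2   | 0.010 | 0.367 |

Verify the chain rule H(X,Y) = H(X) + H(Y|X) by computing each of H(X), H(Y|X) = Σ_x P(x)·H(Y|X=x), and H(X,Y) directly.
H(X) = 1.5387 bits, H(Y|X) = 0.6756 bits, H(X,Y) = 2.2143 bits

Marginal of X (row sums):
  P(X=0) = 0.078 + 0.141 = 0.219
  P(X=1) = 0.192 + 0.212 = 0.404
  P(X=2) = 0.010 + 0.367 = 0.377
H(X) = -[0.219·log₂(0.219) + 0.404·log₂(0.404) + 0.377·log₂(0.377)]
  = 0.47983 + 0.52826 + 0.53058 = 1.5387 bits

H(Y|X) = Σ_x P(x)·H(Y|X=x):
  X=0: P(X=0) = 0.219, P(Y|X=0) = (26/73, 47/73) → H(Y|X=0) = 0.93945
  X=1: P(X=1) = 0.404, P(Y|X=1) = (48/101, 53/101) → H(Y|X=1) = 0.99823
  X=2: P(X=2) = 0.377, P(Y|X=2) = (10/377, 367/377) → H(Y|X=2) = 0.17665
H(Y|X) = 0.219·0.93945 + 0.404·0.99823 + 0.377·0.17665 = 0.6756 bits

H(X,Y) = -Σ_{x,y} P(x,y) log₂ P(x,y). Per-cell terms -P(x,y)·log₂P(x,y):
  X=0: 0.28707, 0.39850
  X=1: 0.45712, 0.47443
  X=2: 0.06644, 0.53074
Sum of the 6 terms: H(X,Y) = 2.2143 bits

Chain rule check:
  H(X) + H(Y|X) = 1.5387 + 0.6756 = 2.2143 bits
  H(X,Y) = 2.2143 bits
✓ Chain rule verified.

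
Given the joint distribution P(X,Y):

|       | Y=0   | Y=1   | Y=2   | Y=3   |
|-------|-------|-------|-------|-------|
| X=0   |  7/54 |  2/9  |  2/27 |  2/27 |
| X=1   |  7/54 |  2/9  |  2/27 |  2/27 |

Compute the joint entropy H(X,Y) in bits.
2.8411 bits

H(X,Y) = -Σ_{x,y} P(x,y) log₂ P(x,y). Per-cell terms -P(x,y)·log₂P(x,y):
  X=0: 0.382088, 0.482206, 0.278140, 0.278140
  X=1: 0.382088, 0.482206, 0.278140, 0.278140
Sum of the 8 terms: H(X,Y) = 2.8411 bits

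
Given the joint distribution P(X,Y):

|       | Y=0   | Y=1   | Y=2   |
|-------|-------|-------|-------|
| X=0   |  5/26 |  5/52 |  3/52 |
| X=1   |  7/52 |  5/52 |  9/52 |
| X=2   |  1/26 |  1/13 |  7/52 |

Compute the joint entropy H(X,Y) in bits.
3.0269 bits

H(X,Y) = -Σ_{x,y} P(x,y) log₂ P(x,y). Per-cell terms -P(x,y)·log₂P(x,y):
  X=0: 0.45741, 0.32486, 0.23743
  X=1: 0.38945, 0.32486, 0.43797
  X=2: 0.18079, 0.28465, 0.38945
Sum of the 9 terms: H(X,Y) = 3.0269 bits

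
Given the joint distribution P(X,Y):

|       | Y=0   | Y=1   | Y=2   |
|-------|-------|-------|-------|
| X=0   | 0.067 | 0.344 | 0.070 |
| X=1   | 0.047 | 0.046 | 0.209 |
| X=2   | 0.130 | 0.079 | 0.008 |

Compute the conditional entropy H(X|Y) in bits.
1.1451 bits

H(X|Y) = H(X,Y) - H(Y)

H(X,Y) = -Σ_{x,y} P(x,y) log₂ P(x,y). Per-cell terms -P(x,y)·log₂P(x,y):
  X=0: 0.26128, 0.52959, 0.26856
  X=1: 0.20733, 0.20434, 0.47201
  X=2: 0.38264, 0.28930, 0.05573
Sum of the 9 terms: H(X,Y) = 2.6708 bits

Marginal of Y (column sums):
  P(Y=0) = 0.067 + 0.047 + 0.130 = 0.244
  P(Y=1) = 0.344 + 0.046 + 0.079 = 0.469
  P(Y=2) = 0.070 + 0.209 + 0.008 = 0.287
H(Y) = -[0.244·log₂(0.244) + 0.469·log₂(0.469) + 0.287·log₂(0.287)]
  = 0.49655 + 0.51231 + 0.51685 = 1.5257 bits

H(X|Y) = H(X,Y) - H(Y) = 2.6708 - 1.5257 = 1.1451 bits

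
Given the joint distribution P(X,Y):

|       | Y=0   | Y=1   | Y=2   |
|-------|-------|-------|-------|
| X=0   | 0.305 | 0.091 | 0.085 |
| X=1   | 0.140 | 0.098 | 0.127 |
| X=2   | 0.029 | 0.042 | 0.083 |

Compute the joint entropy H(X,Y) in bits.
2.8813 bits

H(X,Y) = -Σ_{x,y} P(x,y) log₂ P(x,y). Per-cell terms -P(x,y)·log₂P(x,y):
  X=0: 0.5225, 0.3147, 0.3023
  X=1: 0.3971, 0.3284, 0.3781
  X=2: 0.1481, 0.1921, 0.2980
Sum of the 9 terms: H(X,Y) = 2.8813 bits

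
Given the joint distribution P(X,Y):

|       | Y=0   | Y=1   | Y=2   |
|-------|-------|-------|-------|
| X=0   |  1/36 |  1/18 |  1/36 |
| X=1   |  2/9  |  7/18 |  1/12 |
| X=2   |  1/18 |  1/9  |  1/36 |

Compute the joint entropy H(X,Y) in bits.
2.5572 bits

H(X,Y) = -Σ_{x,y} P(x,y) log₂ P(x,y). Per-cell terms -P(x,y)·log₂P(x,y):
  X=0: 0.1436, 0.2317, 0.1436
  X=1: 0.4822, 0.5299, 0.2987
  X=2: 0.2317, 0.3522, 0.1436
Sum of the 9 terms: H(X,Y) = 2.5572 bits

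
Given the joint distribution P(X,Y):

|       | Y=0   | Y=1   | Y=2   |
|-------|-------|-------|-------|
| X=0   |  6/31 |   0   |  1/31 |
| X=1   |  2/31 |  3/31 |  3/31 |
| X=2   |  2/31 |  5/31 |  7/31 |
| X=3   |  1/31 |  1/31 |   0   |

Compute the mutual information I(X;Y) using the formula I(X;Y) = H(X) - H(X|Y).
0.3313 bits

I(X;Y) = H(X) - H(X|Y)

Marginal of X (row sums):
  P(X=0) = 6/31 + 0 + 1/31 = 7/31
  P(X=1) = 2/31 + 3/31 + 3/31 = 8/31
  P(X=2) = 2/31 + 5/31 + 7/31 = 14/31
  P(X=3) = 1/31 + 1/31 + 0 = 2/31
H(X) = -[(7/31)·log₂(7/31) + (8/31)·log₂(8/31) + (14/31)·log₂(14/31) + (2/31)·log₂(2/31)]
  = 0.48477 + 0.50431 + 0.51793 + 0.25511 = 1.76212 bits

Marginal of Y (column sums):
  P(Y=0) = 6/31 + 2/31 + 2/31 + 1/31 = 11/31
  P(Y=1) = 0 + 3/31 + 5/31 + 1/31 = 9/31
  P(Y=2) = 1/31 + 3/31 + 7/31 + 0 = 11/31
H(X|Y) = Σ_y P(y)·H(X|Y=y):
  Y=0: P(Y=0) = 11/31, P(X|Y=0) = (6/11, 2/11, 2/11, 1/11) → H(X|Y=0) = 1.68582
  Y=1: P(Y=1) = 9/31, P(X|Y=1) = (0, 1/3, 5/9, 1/9) → H(X|Y=1) = 1.35164
  Y=2: P(Y=2) = 11/31, P(X|Y=2) = (1/11, 3/11, 7/11, 0) → H(X|Y=2) = 1.24067
H(X|Y) = (11/31)·1.68582 + (9/31)·1.35164 + (11/31)·1.24067 = 1.43084 bits

I(X;Y) = H(X) - H(X|Y) = 1.76212 - 1.43084 = 0.3313 bits

Cross-check via I(X;Y) = H(X) + H(Y) - H(X,Y): computing H(Y) from the column sums and H(X,Y) from the 12 cells in the same way gives H(Y) = 1.57881 bits and H(X,Y) = 3.00966 bits, so
I(X;Y) = 1.76212 + 1.57881 - 3.00966 = 0.3313 bits ✓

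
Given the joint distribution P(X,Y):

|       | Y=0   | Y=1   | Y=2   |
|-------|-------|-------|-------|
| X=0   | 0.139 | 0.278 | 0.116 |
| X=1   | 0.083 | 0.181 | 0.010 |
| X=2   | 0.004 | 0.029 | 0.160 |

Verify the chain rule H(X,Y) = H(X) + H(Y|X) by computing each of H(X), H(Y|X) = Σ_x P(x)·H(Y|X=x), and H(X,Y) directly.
H(X) = 1.4537 bits, H(Y|X) = 1.2298 bits, H(X,Y) = 2.6835 bits

Marginal of X (row sums):
  P(X=0) = 0.139 + 0.278 + 0.116 = 0.533
  P(X=1) = 0.083 + 0.181 + 0.010 = 0.274
  P(X=2) = 0.004 + 0.029 + 0.160 = 0.193
H(X) = -[0.533·log₂(0.533) + 0.274·log₂(0.274) + 0.193·log₂(0.193)]
  = 0.4838534 + 0.5117641 + 0.4580522 = 1.4537 bits

H(Y|X) = Σ_x P(x)·H(Y|X=x):
  X=0: P(X=0) = 0.533, P(Y|X=0) = (139/533, 278/533, 116/533) → H(Y|X=0) = 1.4742690
  X=1: P(X=1) = 0.274, P(Y|X=1) = (83/274, 181/274, 5/137) → H(Y|X=1) = 1.0913910
  X=2: P(X=2) = 0.193, P(Y|X=2) = (4/193, 29/193, 160/193) → H(Y|X=2) = 0.7510584
H(Y|X) = 0.533·1.4742690 + 0.274·1.0913910 + 0.193·0.7510584 = 1.2298 bits

H(X,Y) = -Σ_{x,y} P(x,y) log₂ P(x,y). Per-cell terms -P(x,y)·log₂P(x,y):
  X=0: 0.3957112, 0.5134224, 0.3605052
  X=1: 0.2980318, 0.4463348, 0.0664386
  X=2: 0.0318631, 0.1481263, 0.4230170
Sum of the 9 terms: H(X,Y) = 2.6835 bits

Chain rule check:
  H(X) + H(Y|X) = 1.4537 + 1.2298 = 2.6835 bits
  H(X,Y) = 2.6835 bits
✓ Chain rule verified.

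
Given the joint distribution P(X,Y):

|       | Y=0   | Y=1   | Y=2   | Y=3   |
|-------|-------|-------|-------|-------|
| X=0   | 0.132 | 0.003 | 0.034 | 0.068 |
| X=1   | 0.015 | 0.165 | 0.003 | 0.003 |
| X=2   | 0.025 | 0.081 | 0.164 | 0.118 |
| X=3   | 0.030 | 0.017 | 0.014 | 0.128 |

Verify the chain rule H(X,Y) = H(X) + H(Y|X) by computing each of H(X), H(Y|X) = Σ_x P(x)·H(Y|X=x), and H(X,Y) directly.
H(X) = 1.9278 bits, H(Y|X) = 1.4184 bits, H(X,Y) = 3.3463 bits

Marginal of X (row sums):
  P(X=0) = 0.132 + 0.003 + 0.034 + 0.068 = 0.237
  P(X=1) = 0.015 + 0.165 + 0.003 + 0.003 = 0.186
  P(X=2) = 0.025 + 0.081 + 0.164 + 0.118 = 0.388
  P(X=3) = 0.030 + 0.017 + 0.014 + 0.128 = 0.189
H(X) = -[0.237·log₂(0.237) + 0.186·log₂(0.186) + 0.388·log₂(0.388) + 0.189·log₂(0.189)]
  = 0.49226 + 0.45135 + 0.52996 + 0.45427 = 1.9278 bits

H(Y|X) = Σ_x P(x)·H(Y|X=x):
  X=0: P(X=0) = 0.237, P(Y|X=0) = (44/79, 1/79, 34/237, 68/237) → H(Y|X=0) = 1.46876
  X=1: P(X=1) = 0.186, P(Y|X=1) = (5/62, 55/62, 1/62, 1/62) → H(Y|X=1) = 0.63832
  X=2: P(X=2) = 0.388, P(Y|X=2) = (25/388, 81/388, 41/97, 59/194) → H(Y|X=2) = 1.77410
  X=3: P(X=3) = 0.189, P(Y|X=3) = (10/63, 17/189, 2/27, 128/189) → H(Y|X=3) = 1.39295
H(Y|X) = 0.237·1.46876 + 0.186·0.63832 + 0.388·1.77410 + 0.189·1.39295 = 1.4184 bits

H(X,Y) = -Σ_{x,y} P(x,y) log₂ P(x,y). Per-cell terms -P(x,y)·log₂P(x,y):
  X=0: 0.38562, 0.02514, 0.16586, 0.26373
  X=1: 0.09088, 0.42891, 0.02514, 0.02514
  X=2: 0.13305, 0.29370, 0.42775, 0.36381
  X=3: 0.15177, 0.09993, 0.08622, 0.37962
Sum of the 16 terms: H(X,Y) = 3.3463 bits

Chain rule check:
  H(X) + H(Y|X) = 1.9278 + 1.4184 = 3.3462 bits
  H(X,Y) = 3.3463 bits
✓ Chain rule verified (Δ = 0.0001 is 4-dp rounding noise: each of the three values was rounded independently).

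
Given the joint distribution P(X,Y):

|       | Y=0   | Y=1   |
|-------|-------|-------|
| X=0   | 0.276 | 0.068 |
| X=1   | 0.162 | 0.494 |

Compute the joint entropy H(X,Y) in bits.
1.7043 bits

H(X,Y) = -Σ_{x,y} P(x,y) log₂ P(x,y). Per-cell terms -P(x,y)·log₂P(x,y):
  X=0: 0.5126, 0.2637
  X=1: 0.4254, 0.5026
Sum of the 4 terms: H(X,Y) = 1.7043 bits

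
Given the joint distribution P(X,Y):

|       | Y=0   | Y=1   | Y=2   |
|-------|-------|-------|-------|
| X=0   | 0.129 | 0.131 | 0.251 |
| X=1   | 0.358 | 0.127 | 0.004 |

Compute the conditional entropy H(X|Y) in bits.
0.6938 bits

H(X|Y) = H(X,Y) - H(Y)

H(X,Y) = -Σ_{x,y} P(x,y) log₂ P(x,y). Per-cell terms -P(x,y)·log₂P(x,y):
  X=0: 0.3811, 0.3841, 0.5006
  X=1: 0.5305, 0.3781, 0.0319
Sum of the 6 terms: H(X,Y) = 2.2063 bits

Marginal of Y (column sums):
  P(Y=0) = 0.129 + 0.358 = 0.487
  P(Y=1) = 0.131 + 0.127 = 0.258
  P(Y=2) = 0.251 + 0.004 = 0.255
H(Y) = -[0.487·log₂(0.487) + 0.258·log₂(0.258) + 0.255·log₂(0.255)]
  = 0.5055 + 0.5043 + 0.5027 = 1.5125 bits

H(X|Y) = H(X,Y) - H(Y) = 2.2063 - 1.5125 = 0.6938 bits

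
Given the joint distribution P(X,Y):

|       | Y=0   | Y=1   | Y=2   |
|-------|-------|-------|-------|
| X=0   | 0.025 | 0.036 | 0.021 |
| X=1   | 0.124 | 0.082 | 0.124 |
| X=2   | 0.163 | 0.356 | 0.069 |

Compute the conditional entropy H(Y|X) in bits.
1.4145 bits

H(Y|X) = H(X,Y) - H(X)

H(X,Y) = -Σ_{x,y} P(x,y) log₂ P(x,y). Per-cell terms -P(x,y)·log₂P(x,y):
  X=0: 0.1330, 0.1727, 0.1170
  X=1: 0.3734, 0.2959, 0.3734
  X=2: 0.4266, 0.5305, 0.2662
Sum of the 9 terms: H(X,Y) = 2.6887 bits

Marginal of X (row sums):
  P(X=0) = 0.025 + 0.036 + 0.021 = 0.082
  P(X=1) = 0.124 + 0.082 + 0.124 = 0.330
  P(X=2) = 0.163 + 0.356 + 0.069 = 0.588
H(X) = -[0.082·log₂(0.082) + 0.330·log₂(0.330) + 0.588·log₂(0.588)]
  = 0.2959 + 0.5278 + 0.4505 = 1.2742 bits

H(Y|X) = H(X,Y) - H(X) = 2.6887 - 1.2742 = 1.4145 bits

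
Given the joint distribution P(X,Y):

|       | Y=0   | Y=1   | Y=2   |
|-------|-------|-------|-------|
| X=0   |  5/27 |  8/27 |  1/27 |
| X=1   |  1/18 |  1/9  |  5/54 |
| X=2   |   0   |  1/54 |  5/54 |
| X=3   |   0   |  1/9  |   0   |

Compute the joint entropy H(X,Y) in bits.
2.8250 bits

H(X,Y) = -Σ_{x,y} P(x,y) log₂ P(x,y). Per-cell terms -P(x,y)·log₂P(x,y):
  X=0: 0.45055, 0.51997, 0.17611
  X=1: 0.23166, 0.35221, 0.31787
  X=2: 0.00000, 0.10657, 0.31787
  X=3: 0.00000, 0.35221, 0.00000
  (cells with P = 0 contribute 0)
Sum of the 12 terms: H(X,Y) = 2.8250 bits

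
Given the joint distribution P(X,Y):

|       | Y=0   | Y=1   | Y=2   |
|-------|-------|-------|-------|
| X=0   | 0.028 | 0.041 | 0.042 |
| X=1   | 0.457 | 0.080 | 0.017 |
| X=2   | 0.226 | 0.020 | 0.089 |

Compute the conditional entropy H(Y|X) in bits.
0.9890 bits

H(Y|X) = H(X,Y) - H(X)

H(X,Y) = -Σ_{x,y} P(x,y) log₂ P(x,y). Per-cell terms -P(x,y)·log₂P(x,y):
  X=0: 0.14444, 0.18894, 0.19209
  X=1: 0.51629, 0.29151, 0.09993
  X=2: 0.48491, 0.11288, 0.31061
Sum of the 9 terms: H(X,Y) = 2.3416 bits

Marginal of X (row sums):
  P(X=0) = 0.028 + 0.041 + 0.042 = 0.111
  P(X=1) = 0.457 + 0.080 + 0.017 = 0.554
  P(X=2) = 0.226 + 0.020 + 0.089 = 0.335
H(X) = -[0.111·log₂(0.111) + 0.554·log₂(0.554) + 0.335·log₂(0.335)]
  = 0.35202 + 0.47203 + 0.52855 = 1.3526 bits

H(Y|X) = H(X,Y) - H(X) = 2.3416 - 1.3526 = 0.9890 bits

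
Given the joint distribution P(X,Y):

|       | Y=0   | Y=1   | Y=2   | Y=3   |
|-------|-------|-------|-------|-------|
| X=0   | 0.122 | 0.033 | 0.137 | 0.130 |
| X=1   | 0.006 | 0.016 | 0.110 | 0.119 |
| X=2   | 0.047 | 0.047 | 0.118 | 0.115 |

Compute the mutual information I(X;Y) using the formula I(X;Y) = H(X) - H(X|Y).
0.0782 bits

I(X;Y) = H(X) - H(X|Y)

Marginal of X (row sums):
  P(X=0) = 0.122 + 0.033 + 0.137 + 0.130 = 0.422
  P(X=1) = 0.006 + 0.016 + 0.110 + 0.119 = 0.251
  P(X=2) = 0.047 + 0.047 + 0.118 + 0.115 = 0.327
H(X) = -[0.422·log₂(0.422) + 0.251·log₂(0.251) + 0.327·log₂(0.327)]
  = 0.5252571 + 0.5005544 + 0.5273324 = 1.553144 bits

Marginal of Y (column sums):
  P(Y=0) = 0.122 + 0.006 + 0.047 = 0.175
  P(Y=1) = 0.033 + 0.016 + 0.047 = 0.096
  P(Y=2) = 0.137 + 0.110 + 0.118 = 0.365
  P(Y=3) = 0.130 + 0.119 + 0.115 = 0.364
H(X|Y) = Σ_y P(y)·H(X|Y=y):
  Y=0: P(Y=0) = 0.175, P(X|Y=0) = (122/175, 6/175, 47/175) → H(X|Y=0) = 1.0390659
  Y=1: P(Y=1) = 0.096, P(X|Y=1) = (11/32, 1/6, 47/96) → H(X|Y=1) = 1.4648512
  Y=2: P(Y=2) = 0.365, P(X|Y=2) = (137/365, 22/73, 118/365) → H(X|Y=2) = 1.5787887
  Y=3: P(Y=3) = 0.364, P(X|Y=3) = (5/14, 17/52, 115/364) → H(X|Y=3) = 1.5830076
H(X|Y) = 0.175·1.0390659 + 0.096·1.4648512 + 0.365·1.5787887 + 0.364·1.5830076 = 1.474935 bits

I(X;Y) = H(X) - H(X|Y) = 1.553144 - 1.474935 = 0.0782 bits

Cross-check via I(X;Y) = H(X) + H(Y) - H(X,Y): computing H(Y) from the column sums and H(X,Y) from the 12 cells in the same way gives H(Y) = 1.826039 bits and H(X,Y) = 3.300974 bits, so
I(X;Y) = 1.553144 + 1.826039 - 3.300974 = 0.0782 bits ✓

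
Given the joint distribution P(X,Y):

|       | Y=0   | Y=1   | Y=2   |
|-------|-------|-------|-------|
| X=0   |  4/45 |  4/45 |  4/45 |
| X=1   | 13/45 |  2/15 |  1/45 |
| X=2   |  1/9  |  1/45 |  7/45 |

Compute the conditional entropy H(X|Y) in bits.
1.3401 bits

H(X|Y) = H(X,Y) - H(Y)

H(X,Y) = -Σ_{x,y} P(x,y) log₂ P(x,y). Per-cell terms -P(x,y)·log₂P(x,y):
  X=0: 0.310387, 0.310387, 0.310387
  X=1: 0.517519, 0.387585, 0.122041
  X=2: 0.352214, 0.122041, 0.417589
Sum of the 9 terms: H(X,Y) = 2.85015 bits

Marginal of Y (column sums):
  P(Y=0) = 4/45 + 13/45 + 1/9 = 22/45
  P(Y=1) = 4/45 + 2/15 + 1/45 = 11/45
  P(Y=2) = 4/45 + 1/45 + 7/45 = 4/15
H(Y) = -[(22/45)·log₂(22/45) + (11/45)·log₂(11/45) + (4/15)·log₂(4/15)]
  = 0.504739 + 0.496814 + 0.508504 = 1.51006 bits

H(X|Y) = H(X,Y) - H(Y) = 2.85015 - 1.51006 = 1.3401 bits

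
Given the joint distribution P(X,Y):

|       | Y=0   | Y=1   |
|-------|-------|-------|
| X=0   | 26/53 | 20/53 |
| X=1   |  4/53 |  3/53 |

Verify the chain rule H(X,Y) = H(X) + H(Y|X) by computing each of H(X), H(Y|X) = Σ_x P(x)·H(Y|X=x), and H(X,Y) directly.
H(X) = 0.5631 bits, H(Y|X) = 0.9874 bits, H(X,Y) = 1.5505 bits

Marginal of X (row sums):
  P(X=0) = 26/53 + 20/53 = 46/53
  P(X=1) = 4/53 + 3/53 = 7/53
H(X) = -[(46/53)·log₂(46/53) + (7/53)·log₂(7/53)]
  = 0.1774 + 0.3857 = 0.5631 bits

H(Y|X) = Σ_x P(x)·H(Y|X=x):
  X=0: P(X=0) = 46/53, P(Y|X=0) = (13/23, 10/23) → H(Y|X=0) = 0.9877
  X=1: P(X=1) = 7/53, P(Y|X=1) = (4/7, 3/7) → H(Y|X=1) = 0.9852
H(Y|X) = (46/53)·0.9877 + (7/53)·0.9852 = 0.9874 bits

H(X,Y) = -Σ_{x,y} P(x,y) log₂ P(x,y). Per-cell terms -P(x,y)·log₂P(x,y):
  X=0: 0.5040, 0.5306
  X=1: 0.2814, 0.2345
Sum of the 4 terms: H(X,Y) = 1.5505 bits

Chain rule check:
  H(X) + H(Y|X) = 0.5631 + 0.9874 = 1.5505 bits
  H(X,Y) = 1.5505 bits
✓ Chain rule verified.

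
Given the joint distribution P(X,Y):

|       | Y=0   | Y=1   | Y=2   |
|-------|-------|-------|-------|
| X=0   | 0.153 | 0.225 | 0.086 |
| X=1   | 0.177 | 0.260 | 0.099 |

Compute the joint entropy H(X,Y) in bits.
2.4808 bits

H(X,Y) = -Σ_{x,y} P(x,y) log₂ P(x,y). Per-cell terms -P(x,y)·log₂P(x,y):
  X=0: 0.4144, 0.4842, 0.3044
  X=1: 0.4422, 0.5053, 0.3303
Sum of the 6 terms: H(X,Y) = 2.4808 bits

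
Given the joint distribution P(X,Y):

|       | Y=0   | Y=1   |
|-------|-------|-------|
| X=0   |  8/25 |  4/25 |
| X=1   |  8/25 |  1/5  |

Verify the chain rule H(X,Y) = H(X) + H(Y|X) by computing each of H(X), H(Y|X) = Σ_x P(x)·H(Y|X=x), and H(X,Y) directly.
H(X) = 0.9988 bits, H(Y|X) = 0.9406 bits, H(X,Y) = 1.9395 bits

Marginal of X (row sums):
  P(X=0) = 8/25 + 4/25 = 12/25
  P(X=1) = 8/25 + 1/5 = 13/25
H(X) = -[(12/25)·log₂(12/25) + (13/25)·log₂(13/25)]
  = 0.508269 + 0.490577 = 0.9988 bits

H(Y|X) = Σ_x P(x)·H(Y|X=x):
  X=0: P(X=0) = 12/25, P(Y|X=0) = (2/3, 1/3) → H(Y|X=0) = 0.918296
  X=1: P(X=1) = 13/25, P(Y|X=1) = (8/13, 5/13) → H(Y|X=1) = 0.961237
H(Y|X) = (12/25)·0.918296 + (13/25)·0.961237 = 0.9406 bits

H(X,Y) = -Σ_{x,y} P(x,y) log₂ P(x,y). Per-cell terms -P(x,y)·log₂P(x,y):
  X=0: 0.526034, 0.423017
  X=1: 0.526034, 0.464386
Sum of the 4 terms: H(X,Y) = 1.9395 bits

Chain rule check:
  H(X) + H(Y|X) = 0.9988 + 0.9406 = 1.9394 bits
  H(X,Y) = 1.9395 bits
✓ Chain rule verified (Δ = 0.0001 is 4-dp rounding noise: each of the three values was rounded independently).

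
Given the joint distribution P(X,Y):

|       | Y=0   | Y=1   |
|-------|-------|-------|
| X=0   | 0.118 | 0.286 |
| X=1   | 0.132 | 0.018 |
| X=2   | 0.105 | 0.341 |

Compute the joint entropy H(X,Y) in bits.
2.2409 bits

H(X,Y) = -Σ_{x,y} P(x,y) log₂ P(x,y). Per-cell terms -P(x,y)·log₂P(x,y):
  X=0: 0.3638, 0.5165
  X=1: 0.3856, 0.1043
  X=2: 0.3414, 0.5293
Sum of the 6 terms: H(X,Y) = 2.2409 bits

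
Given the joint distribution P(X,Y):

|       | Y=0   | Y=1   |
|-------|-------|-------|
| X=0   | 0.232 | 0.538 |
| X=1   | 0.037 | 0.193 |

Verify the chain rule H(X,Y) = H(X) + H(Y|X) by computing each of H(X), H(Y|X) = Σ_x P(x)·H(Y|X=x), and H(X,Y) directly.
H(X) = 0.7780 bits, H(Y|X) = 0.8262 bits, H(X,Y) = 1.6042 bits

Marginal of X (row sums):
  P(X=0) = 0.232 + 0.538 = 0.770
  P(X=1) = 0.037 + 0.193 = 0.230
H(X) = -[0.770·log₂(0.770) + 0.230·log₂(0.230)]
  = 0.2903 + 0.4877 = 0.7780 bits

H(Y|X) = Σ_x P(x)·H(Y|X=x):
  X=0: P(X=0) = 0.770, P(Y|X=0) = (116/385, 269/385) → H(Y|X=0) = 0.8829
  X=1: P(X=1) = 0.230, P(Y|X=1) = (37/230, 193/230) → H(Y|X=1) = 0.6364
H(Y|X) = 0.770·0.8829 + 0.230·0.6364 = 0.8262 bits

H(X,Y) = -Σ_{x,y} P(x,y) log₂ P(x,y). Per-cell terms -P(x,y)·log₂P(x,y):
  X=0: 0.4890, 0.4811
  X=1: 0.1760, 0.4581
Sum of the 4 terms: H(X,Y) = 1.6042 bits

Chain rule check:
  H(X) + H(Y|X) = 0.7780 + 0.8262 = 1.6042 bits
  H(X,Y) = 1.6042 bits
✓ Chain rule verified.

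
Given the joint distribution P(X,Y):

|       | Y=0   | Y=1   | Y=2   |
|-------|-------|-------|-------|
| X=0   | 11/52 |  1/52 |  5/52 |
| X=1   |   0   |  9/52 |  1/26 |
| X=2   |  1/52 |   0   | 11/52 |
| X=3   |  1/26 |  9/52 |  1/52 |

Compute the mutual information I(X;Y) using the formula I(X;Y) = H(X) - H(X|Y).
0.7095 bits

I(X;Y) = H(X) - H(X|Y)

Marginal of X (row sums):
  P(X=0) = 11/52 + 1/52 + 5/52 = 17/52
  P(X=1) = 0 + 9/52 + 1/26 = 11/52
  P(X=2) = 1/52 + 0 + 11/52 = 3/13
  P(X=3) = 1/26 + 9/52 + 1/52 = 3/13
H(X) = -[(17/52)·log₂(17/52) + (11/52)·log₂(11/52) + (3/13)·log₂(3/13) + (3/13)·log₂(3/13)]
  = 0.527319 + 0.474059 + 0.488187 + 0.488187 = 1.97775 bits

Marginal of Y (column sums):
  P(Y=0) = 11/52 + 0 + 1/52 + 1/26 = 7/26
  P(Y=1) = 1/52 + 9/52 + 0 + 9/52 = 19/52
  P(Y=2) = 5/52 + 1/26 + 11/52 + 1/52 = 19/52
H(X|Y) = Σ_y P(y)·H(X|Y=y):
  Y=0: P(Y=0) = 7/26, P(X|Y=0) = (11/14, 0, 1/14, 1/7) → H(X|Y=0) = 0.946373
  Y=1: P(Y=1) = 19/52, P(X|Y=1) = (1/19, 9/19, 0, 9/19) → H(X|Y=1) = 1.244841
  Y=2: P(Y=2) = 19/52, P(X|Y=2) = (5/19, 2/19, 11/19, 1/19) → H(X|Y=2) = 1.528802
H(X|Y) = (7/26)·0.946373 + (19/52)·1.244841 + (19/52)·1.528802 = 1.26824 bits

I(X;Y) = H(X) - H(X|Y) = 1.97775 - 1.26824 = 0.7095 bits

Cross-check via I(X;Y) = H(X) + H(Y) - H(X,Y): computing H(Y) from the column sums and H(X,Y) from the 12 cells in the same way gives H(Y) = 1.57113 bits and H(X,Y) = 2.83937 bits, so
I(X;Y) = 1.97775 + 1.57113 - 2.83937 = 0.7095 bits ✓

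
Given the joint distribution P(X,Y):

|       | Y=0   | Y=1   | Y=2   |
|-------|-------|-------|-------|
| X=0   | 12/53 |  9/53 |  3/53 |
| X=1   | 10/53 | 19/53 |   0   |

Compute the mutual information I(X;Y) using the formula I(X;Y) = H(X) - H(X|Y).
0.1024 bits

I(X;Y) = H(X) - H(X|Y)

Marginal of X (row sums):
  P(X=0) = 12/53 + 9/53 + 3/53 = 24/53
  P(X=1) = 10/53 + 19/53 + 0 = 29/53
H(X) = -[(24/53)·log₂(24/53) + (29/53)·log₂(29/53)]
  = 0.5176 + 0.4760 = 0.9936 bits

Marginal of Y (column sums):
  P(Y=0) = 12/53 + 10/53 = 22/53
  P(Y=1) = 9/53 + 19/53 = 28/53
  P(Y=2) = 3/53 + 0 = 3/53
H(X|Y) = Σ_y P(y)·H(X|Y=y):
  Y=0: P(Y=0) = 22/53, P(X|Y=0) = (6/11, 5/11) → H(X|Y=0) = 0.9940
  Y=1: P(Y=1) = 28/53, P(X|Y=1) = (9/28, 19/28) → H(X|Y=1) = 0.9059
  Y=2: P(Y=2) = 3/53, P(X|Y=2) = (1, 0) → H(X|Y=2) = 0.0000
H(X|Y) = (22/53)·0.9940 + (28/53)·0.9059 + (3/53)·0.0000 = 0.8912 bits

I(X;Y) = H(X) - H(X|Y) = 0.9936 - 0.8912 = 0.1024 bits

Cross-check via I(X;Y) = H(X) + H(Y) - H(X,Y): computing H(Y) from the column sums and H(X,Y) from the 6 cells in the same way gives H(Y) = 1.2474 bits and H(X,Y) = 2.1386 bits, so
I(X;Y) = 0.9936 + 1.2474 - 2.1386 = 0.1024 bits ✓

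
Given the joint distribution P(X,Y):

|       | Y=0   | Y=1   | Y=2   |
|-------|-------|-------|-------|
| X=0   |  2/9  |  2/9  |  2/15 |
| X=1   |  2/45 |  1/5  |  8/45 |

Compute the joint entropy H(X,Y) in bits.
2.4590 bits

H(X,Y) = -Σ_{x,y} P(x,y) log₂ P(x,y). Per-cell terms -P(x,y)·log₂P(x,y):
  X=0: 0.4822, 0.4822, 0.3876
  X=1: 0.1996, 0.4644, 0.4430
Sum of the 6 terms: H(X,Y) = 2.4590 bits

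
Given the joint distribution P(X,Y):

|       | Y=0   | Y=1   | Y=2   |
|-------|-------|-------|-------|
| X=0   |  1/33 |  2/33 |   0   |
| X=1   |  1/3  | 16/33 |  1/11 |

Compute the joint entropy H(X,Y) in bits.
1.7472 bits

H(X,Y) = -Σ_{x,y} P(x,y) log₂ P(x,y). Per-cell terms -P(x,y)·log₂P(x,y):
  X=0: 0.1529, 0.2451, 0.0000
  X=1: 0.5283, 0.5064, 0.3145
  (cells with P = 0 contribute 0)
Sum of the 6 terms: H(X,Y) = 1.7472 bits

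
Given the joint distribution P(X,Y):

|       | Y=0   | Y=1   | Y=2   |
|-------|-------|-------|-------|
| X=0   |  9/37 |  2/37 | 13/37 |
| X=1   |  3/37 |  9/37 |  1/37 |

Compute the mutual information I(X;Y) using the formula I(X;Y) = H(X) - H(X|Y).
0.3283 bits

I(X;Y) = H(X) - H(X|Y)

Marginal of X (row sums):
  P(X=0) = 9/37 + 2/37 + 13/37 = 24/37
  P(X=1) = 3/37 + 9/37 + 1/37 = 13/37
H(X) = -[(24/37)·log₂(24/37) + (13/37)·log₂(13/37)]
  = 0.40508 + 0.53019 = 0.93527 bits

Marginal of Y (column sums):
  P(Y=0) = 9/37 + 3/37 = 12/37
  P(Y=1) = 2/37 + 9/37 = 11/37
  P(Y=2) = 13/37 + 1/37 = 14/37
H(X|Y) = Σ_y P(y)·H(X|Y=y):
  Y=0: P(Y=0) = 12/37, P(X|Y=0) = (3/4, 1/4) → H(X|Y=0) = 0.81128
  Y=1: P(Y=1) = 11/37, P(X|Y=1) = (2/11, 9/11) → H(X|Y=1) = 0.68404
  Y=2: P(Y=2) = 14/37, P(X|Y=2) = (13/14, 1/14) → H(X|Y=2) = 0.37123
H(X|Y) = (12/37)·0.81128 + (11/37)·0.68404 + (14/37)·0.37123 = 0.60695 bits

I(X;Y) = H(X) - H(X|Y) = 0.93527 - 0.60695 = 0.3283 bits

Cross-check via I(X;Y) = H(X) + H(Y) - H(X,Y): computing H(Y) from the column sums and H(X,Y) from the 6 cells in the same way gives H(Y) = 1.57766 bits and H(X,Y) = 2.18461 bits, so
I(X;Y) = 0.93527 + 1.57766 - 2.18461 = 0.3283 bits ✓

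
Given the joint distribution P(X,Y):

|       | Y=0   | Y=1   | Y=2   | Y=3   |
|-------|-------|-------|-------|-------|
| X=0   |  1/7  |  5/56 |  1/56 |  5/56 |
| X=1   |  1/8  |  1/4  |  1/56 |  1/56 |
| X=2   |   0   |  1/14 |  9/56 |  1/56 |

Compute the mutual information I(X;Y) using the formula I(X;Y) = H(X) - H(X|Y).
0.4198 bits

I(X;Y) = H(X) - H(X|Y)

Marginal of X (row sums):
  P(X=0) = 1/7 + 5/56 + 1/56 + 5/56 = 19/56
  P(X=1) = 1/8 + 1/4 + 1/56 + 1/56 = 23/56
  P(X=2) = 0 + 1/14 + 9/56 + 1/56 = 1/4
H(X) = -[(19/56)·log₂(19/56) + (23/56)·log₂(23/56) + (1/4)·log₂(1/4)]
  = 0.52909 + 0.52727 + 0.50000 = 1.5564 bits

Marginal of Y (column sums):
  P(Y=0) = 1/7 + 1/8 + 0 = 15/56
  P(Y=1) = 5/56 + 1/4 + 1/14 = 23/56
  P(Y=2) = 1/56 + 1/56 + 9/56 = 11/56
  P(Y=3) = 5/56 + 1/56 + 1/56 = 1/8
H(X|Y) = Σ_y P(y)·H(X|Y=y):
  Y=0: P(Y=0) = 15/56, P(X|Y=0) = (8/15, 7/15, 0) → H(X|Y=0) = 0.99679
  Y=1: P(Y=1) = 23/56, P(X|Y=1) = (5/23, 14/23, 4/23) → H(X|Y=1) = 1.35345
  Y=2: P(Y=2) = 11/56, P(X|Y=2) = (1/11, 1/11, 9/11) → H(X|Y=2) = 0.86586
  Y=3: P(Y=3) = 1/8, P(X|Y=3) = (5/7, 1/7, 1/7) → H(X|Y=3) = 1.14883
H(X|Y) = (15/56)·0.99679 + (23/56)·1.35345 + (11/56)·0.86586 + (1/8)·1.14883 = 1.1366 bits

I(X;Y) = H(X) - H(X|Y) = 1.5564 - 1.1366 = 0.4198 bits

Cross-check via I(X;Y) = H(X) + H(Y) - H(X,Y): computing H(Y) from the column sums and H(X,Y) from the 12 cells in the same way gives H(Y) = 1.8725 bits and H(X,Y) = 3.0091 bits, so
I(X;Y) = 1.5564 + 1.8725 - 3.0091 = 0.4198 bits ✓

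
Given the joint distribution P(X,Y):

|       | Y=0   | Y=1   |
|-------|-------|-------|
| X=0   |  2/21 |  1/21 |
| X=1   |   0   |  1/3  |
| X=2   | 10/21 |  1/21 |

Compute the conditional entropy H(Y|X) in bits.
0.3614 bits

H(Y|X) = H(X,Y) - H(X)

H(X,Y) = -Σ_{x,y} P(x,y) log₂ P(x,y). Per-cell terms -P(x,y)·log₂P(x,y):
  X=0: 0.32308, 0.20916
  X=1: 0.00000, 0.52832
  X=2: 0.50971, 0.20916
  (cells with P = 0 contribute 0)
Sum of the 6 terms: H(X,Y) = 1.7794 bits

Marginal of X (row sums):
  P(X=0) = 2/21 + 1/21 = 1/7
  P(X=1) = 0 + 1/3 = 1/3
  P(X=2) = 10/21 + 1/21 = 11/21
H(X) = -[(1/7)·log₂(1/7) + (1/3)·log₂(1/3) + (11/21)·log₂(11/21)]
  = 0.40105 + 0.52832 + 0.48865 = 1.4180 bits

H(Y|X) = H(X,Y) - H(X) = 1.7794 - 1.4180 = 0.3614 bits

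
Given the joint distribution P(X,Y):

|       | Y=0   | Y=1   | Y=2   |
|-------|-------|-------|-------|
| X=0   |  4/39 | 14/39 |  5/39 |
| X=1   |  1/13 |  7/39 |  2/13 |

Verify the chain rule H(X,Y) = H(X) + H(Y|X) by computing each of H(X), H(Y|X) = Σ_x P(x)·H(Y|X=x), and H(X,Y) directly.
H(X) = 0.9766 bits, H(Y|X) = 1.4157 bits, H(X,Y) = 2.3924 bits

Marginal of X (row sums):
  P(X=0) = 4/39 + 14/39 + 5/39 = 23/39
  P(X=1) = 1/13 + 7/39 + 2/13 = 16/39
H(X) = -[(23/39)·log₂(23/39) + (16/39)·log₂(16/39)]
  = 0.4493 + 0.5273 = 0.9766 bits

H(Y|X) = Σ_x P(x)·H(Y|X=x):
  X=0: P(X=0) = 23/39, P(Y|X=0) = (4/23, 14/23, 5/23) → H(Y|X=0) = 1.3534
  X=1: P(X=1) = 16/39, P(Y|X=1) = (3/16, 7/16, 3/8) → H(Y|X=1) = 1.5052
H(Y|X) = (23/39)·1.3534 + (16/39)·1.5052 = 1.4157 bits

H(X,Y) = -Σ_{x,y} P(x,y) log₂ P(x,y). Per-cell terms -P(x,y)·log₂P(x,y):
  X=0: 0.3370, 0.5306, 0.3799
  X=1: 0.2846, 0.4448, 0.4155
Sum of the 6 terms: H(X,Y) = 2.3924 bits

Chain rule check:
  H(X) + H(Y|X) = 0.9766 + 1.4157 = 2.3923 bits
  H(X,Y) = 2.3924 bits
✓ Chain rule verified (Δ = 0.0001 is 4-dp rounding noise: each of the three values was rounded independently).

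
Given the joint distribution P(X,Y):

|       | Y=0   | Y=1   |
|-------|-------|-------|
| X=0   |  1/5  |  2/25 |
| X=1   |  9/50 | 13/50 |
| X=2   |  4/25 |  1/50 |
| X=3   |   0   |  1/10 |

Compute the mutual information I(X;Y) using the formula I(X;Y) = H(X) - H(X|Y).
0.2337 bits

I(X;Y) = H(X) - H(X|Y)

Marginal of X (row sums):
  P(X=0) = 1/5 + 2/25 = 7/25
  P(X=1) = 9/50 + 13/50 = 11/25
  P(X=2) = 4/25 + 1/50 = 9/50
  P(X=3) = 0 + 1/10 = 1/10
H(X) = -[(7/25)·log₂(7/25) + (11/25)·log₂(11/25) + (9/50)·log₂(9/50) + (1/10)·log₂(1/10)]
  = 0.51422 + 0.52115 + 0.44531 + 0.33219 = 1.8129 bits

Marginal of Y (column sums):
  P(Y=0) = 1/5 + 9/50 + 4/25 + 0 = 27/50
  P(Y=1) = 2/25 + 13/50 + 1/50 + 1/10 = 23/50
H(X|Y) = Σ_y P(y)·H(X|Y=y):
  Y=0: P(Y=0) = 27/50, P(X|Y=0) = (10/27, 1/3, 8/27, 0) → H(X|Y=0) = 1.57901
  Y=1: P(Y=1) = 23/50, P(X|Y=1) = (4/23, 13/23, 1/23, 5/23) → H(X|Y=1) = 1.57942
H(X|Y) = (27/50)·1.57901 + (23/50)·1.57942 = 1.5792 bits

I(X;Y) = H(X) - H(X|Y) = 1.8129 - 1.5792 = 0.2337 bits

Cross-check via I(X;Y) = H(X) + H(Y) - H(X,Y): computing H(Y) from the column sums and H(X,Y) from the 8 cells in the same way gives H(Y) = 0.9954 bits and H(X,Y) = 2.5746 bits, so
I(X;Y) = 1.8129 + 0.9954 - 2.5746 = 0.2337 bits ✓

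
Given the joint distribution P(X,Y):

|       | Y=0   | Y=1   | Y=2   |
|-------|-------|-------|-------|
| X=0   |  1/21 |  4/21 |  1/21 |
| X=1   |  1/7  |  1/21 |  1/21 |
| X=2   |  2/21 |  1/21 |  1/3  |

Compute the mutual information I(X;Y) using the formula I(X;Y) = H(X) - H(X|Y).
0.3218 bits

I(X;Y) = H(X) - H(X|Y)

Marginal of X (row sums):
  P(X=0) = 1/21 + 4/21 + 1/21 = 2/7
  P(X=1) = 1/7 + 1/21 + 1/21 = 5/21
  P(X=2) = 2/21 + 1/21 + 1/3 = 10/21
H(X) = -[(2/7)·log₂(2/7) + (5/21)·log₂(5/21) + (10/21)·log₂(10/21)]
  = 0.51639 + 0.49295 + 0.50971 = 1.51905 bits

Marginal of Y (column sums):
  P(Y=0) = 1/21 + 1/7 + 2/21 = 2/7
  P(Y=1) = 4/21 + 1/21 + 1/21 = 2/7
  P(Y=2) = 1/21 + 1/21 + 1/3 = 3/7
H(X|Y) = Σ_y P(y)·H(X|Y=y):
  Y=0: P(Y=0) = 2/7, P(X|Y=0) = (1/6, 1/2, 1/3) → H(X|Y=0) = 1.45915
  Y=1: P(Y=1) = 2/7, P(X|Y=1) = (2/3, 1/6, 1/6) → H(X|Y=1) = 1.25163
  Y=2: P(Y=2) = 3/7, P(X|Y=2) = (1/9, 1/9, 7/9) → H(X|Y=2) = 0.98643
H(X|Y) = (2/7)·1.45915 + (2/7)·1.25163 + (3/7)·0.98643 = 1.19726 bits

I(X;Y) = H(X) - H(X|Y) = 1.51905 - 1.19726 = 0.3218 bits

Cross-check via I(X;Y) = H(X) + H(Y) - H(X,Y): computing H(Y) from the column sums and H(X,Y) from the 9 cells in the same way gives H(Y) = 1.55666 bits and H(X,Y) = 2.75392 bits, so
I(X;Y) = 1.51905 + 1.55666 - 2.75392 = 0.3218 bits ✓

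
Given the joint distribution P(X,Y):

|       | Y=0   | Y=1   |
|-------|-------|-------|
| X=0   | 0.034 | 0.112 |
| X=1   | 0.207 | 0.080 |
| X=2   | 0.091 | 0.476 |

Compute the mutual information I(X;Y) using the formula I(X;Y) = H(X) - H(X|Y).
0.1973 bits

I(X;Y) = H(X) - H(X|Y)

Marginal of X (row sums):
  P(X=0) = 0.034 + 0.112 = 0.146
  P(X=1) = 0.207 + 0.080 = 0.287
  P(X=2) = 0.091 + 0.476 = 0.567
H(X) = -[0.146·log₂(0.146) + 0.287·log₂(0.287) + 0.567·log₂(0.567)]
  = 0.405290 + 0.516852 + 0.464134 = 1.38628 bits

Marginal of Y (column sums):
  P(Y=0) = 0.034 + 0.207 + 0.091 = 0.332
  P(Y=1) = 0.112 + 0.080 + 0.476 = 0.668
H(X|Y) = Σ_y P(y)·H(X|Y=y):
  Y=0: P(Y=0) = 0.332, P(X|Y=0) = (17/166, 207/332, 91/332) → H(X|Y=0) = 1.273428
  Y=1: P(Y=1) = 0.668, P(X|Y=1) = (28/167, 20/167, 119/167) → H(X|Y=1) = 1.147011
H(X|Y) = 0.332·1.273428 + 0.668·1.147011 = 1.18898 bits

I(X;Y) = H(X) - H(X|Y) = 1.38628 - 1.18898 = 0.1973 bits

Cross-check via I(X;Y) = H(X) + H(Y) - H(X,Y): computing H(Y) from the column sums and H(X,Y) from the 6 cells in the same way gives H(Y) = 0.91696 bits and H(X,Y) = 2.10594 bits, so
I(X;Y) = 1.38628 + 0.91696 - 2.10594 = 0.1973 bits ✓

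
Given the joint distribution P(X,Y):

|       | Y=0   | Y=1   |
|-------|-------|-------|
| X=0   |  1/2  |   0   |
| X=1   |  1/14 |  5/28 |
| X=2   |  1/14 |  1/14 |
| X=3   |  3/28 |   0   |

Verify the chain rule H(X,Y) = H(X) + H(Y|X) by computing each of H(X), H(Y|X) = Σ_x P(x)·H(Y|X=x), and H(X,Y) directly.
H(X) = 1.7463 bits, H(Y|X) = 0.3586 bits, H(X,Y) = 2.1049 bits

Marginal of X (row sums):
  P(X=0) = 1/2 + 0 = 1/2
  P(X=1) = 1/14 + 5/28 = 1/4
  P(X=2) = 1/14 + 1/14 = 1/7
  P(X=3) = 3/28 + 0 = 3/28
H(X) = -[(1/2)·log₂(1/2) + (1/4)·log₂(1/4) + (1/7)·log₂(1/7) + (3/28)·log₂(3/28)]
  = 0.50000 + 0.50000 + 0.40105 + 0.34526 = 1.7463 bits

H(Y|X) = Σ_x P(x)·H(Y|X=x):
  X=0: P(X=0) = 1/2, P(Y|X=0) = (1, 0) → H(Y|X=0) = 0.00000
  X=1: P(X=1) = 1/4, P(Y|X=1) = (2/7, 5/7) → H(Y|X=1) = 0.86312
  X=2: P(X=2) = 1/7, P(Y|X=2) = (1/2, 1/2) → H(Y|X=2) = 1.00000
  X=3: P(X=3) = 3/28, P(Y|X=3) = (1, 0) → H(Y|X=3) = 0.00000
H(Y|X) = (1/2)·0.00000 + (1/4)·0.86312 + (1/7)·1.00000 + (3/28)·0.00000 = 0.3586 bits

H(X,Y) = -Σ_{x,y} P(x,y) log₂ P(x,y). Per-cell terms -P(x,y)·log₂P(x,y):
  X=0: 0.50000, 0.00000
  X=1: 0.27195, 0.44383
  X=2: 0.27195, 0.27195
  X=3: 0.34526, 0.00000
  (cells with P = 0 contribute 0)
Sum of the 8 terms: H(X,Y) = 2.1049 bits

Chain rule check:
  H(X) + H(Y|X) = 1.7463 + 0.3586 = 2.1049 bits
  H(X,Y) = 2.1049 bits
✓ Chain rule verified.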